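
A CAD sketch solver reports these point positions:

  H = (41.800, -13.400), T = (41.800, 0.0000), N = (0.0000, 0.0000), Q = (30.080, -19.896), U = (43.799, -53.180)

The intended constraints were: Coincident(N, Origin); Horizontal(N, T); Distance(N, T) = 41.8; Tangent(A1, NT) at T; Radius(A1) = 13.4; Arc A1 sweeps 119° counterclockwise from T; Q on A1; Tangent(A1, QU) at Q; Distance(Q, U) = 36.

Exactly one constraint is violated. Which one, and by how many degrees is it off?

Tangent(A1, QU) at Q — off by 6.60°.

N = (0.00, 0.00) ✓; N.y = 0.00, T.y = 0.00 ✓; |NT| = 41.80 ✓; ∠(HT, TN) = 90.00° ✓; |HT| = 13.40 ✓; bearing(H→Q) − bearing(H→T) = 119.0° ✓; |HQ| = 13.40 ✓; ∠(HQ, QU) = 96.60° ✗; |QU| = 36.00 ✓.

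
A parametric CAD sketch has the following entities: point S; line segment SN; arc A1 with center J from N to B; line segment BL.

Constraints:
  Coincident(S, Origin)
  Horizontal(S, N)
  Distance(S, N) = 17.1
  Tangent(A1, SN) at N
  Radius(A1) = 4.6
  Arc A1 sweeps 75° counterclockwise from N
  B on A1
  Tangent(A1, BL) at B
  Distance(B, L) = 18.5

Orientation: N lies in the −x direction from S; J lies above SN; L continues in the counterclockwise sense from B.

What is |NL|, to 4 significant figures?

23.20

On A1, N sits at bearing -90° from J; a 75° counterclockwise sweep puts B at bearing -15°, so B = J + 4.6·(cos -15°, sin -15°) = (-12.66, 3.409). The tangent condition forces JB to be normal to BL, so BL runs along (−sin -15°, cos -15°); with |BL| = 18.5, L = (-7.869, 21.28). Then |NL| = |L − N| = 23.20.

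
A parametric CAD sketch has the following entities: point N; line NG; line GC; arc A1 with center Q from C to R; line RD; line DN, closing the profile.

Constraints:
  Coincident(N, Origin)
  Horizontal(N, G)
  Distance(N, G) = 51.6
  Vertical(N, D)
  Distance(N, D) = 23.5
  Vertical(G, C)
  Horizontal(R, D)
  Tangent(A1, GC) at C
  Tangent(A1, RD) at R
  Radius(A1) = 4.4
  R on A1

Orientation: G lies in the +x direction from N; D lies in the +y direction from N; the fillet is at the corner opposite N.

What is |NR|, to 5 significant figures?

52.727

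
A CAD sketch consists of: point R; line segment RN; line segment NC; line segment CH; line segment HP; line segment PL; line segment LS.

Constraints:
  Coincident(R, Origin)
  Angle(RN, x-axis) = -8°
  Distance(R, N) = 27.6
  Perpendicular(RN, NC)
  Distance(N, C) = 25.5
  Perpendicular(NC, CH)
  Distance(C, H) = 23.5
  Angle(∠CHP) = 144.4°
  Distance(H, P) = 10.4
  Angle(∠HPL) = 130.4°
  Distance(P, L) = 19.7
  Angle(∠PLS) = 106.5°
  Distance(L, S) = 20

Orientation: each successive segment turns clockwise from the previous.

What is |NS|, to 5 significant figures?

16.722

R is at the origin; RN runs at -8.0° with length 27.6, so N = (27.331, -3.8412). RN is perpendicular to NC, so NC runs at -98.000°; with |NC| = 25.5, C = (23.782, -29.093). NC is perpendicular to CH, so CH runs at 172.00°; with |CH| = 23.5, H = (0.51119, -25.822). ∠CHP = 144.4° gives HP at 136.40° from the x-axis; with |HP| = 10.4, P = (-7.0202, -18.650). ∠HPL = 130.4° gives PL at 86.800° from the x-axis; with |PL| = 19.7, L = (-5.9205, 1.0189). ∠PLS = 106.5° gives LS at 13.300° from the x-axis; with |LS| = 20.0, S = (13.543, 5.6199). Then |NS| = |S − N| = 16.722.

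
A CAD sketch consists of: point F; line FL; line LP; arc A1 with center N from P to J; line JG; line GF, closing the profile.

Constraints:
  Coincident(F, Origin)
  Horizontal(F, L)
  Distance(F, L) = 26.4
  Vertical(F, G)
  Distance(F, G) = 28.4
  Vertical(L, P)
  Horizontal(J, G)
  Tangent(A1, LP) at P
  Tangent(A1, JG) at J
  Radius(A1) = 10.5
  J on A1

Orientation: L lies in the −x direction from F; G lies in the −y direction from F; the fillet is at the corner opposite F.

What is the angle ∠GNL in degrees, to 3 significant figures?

154°

FG is vertical with |FG| = 28.4 and G on the −y side, so G = (0.00, -28.4). The virtual corner opposite F is at (-26.4, -28.4). Tangency of A1 to LP means the radius NP is perpendicular to LP and A1 meets JG tangentially, so NJ is at right angles to JG, with radius 10.5, so the center N sits 10.5 in from both sides at N = (-15.9, -17.9). Then cos ∠GNL = NG·NL / (|NG||NL|), giving 154°.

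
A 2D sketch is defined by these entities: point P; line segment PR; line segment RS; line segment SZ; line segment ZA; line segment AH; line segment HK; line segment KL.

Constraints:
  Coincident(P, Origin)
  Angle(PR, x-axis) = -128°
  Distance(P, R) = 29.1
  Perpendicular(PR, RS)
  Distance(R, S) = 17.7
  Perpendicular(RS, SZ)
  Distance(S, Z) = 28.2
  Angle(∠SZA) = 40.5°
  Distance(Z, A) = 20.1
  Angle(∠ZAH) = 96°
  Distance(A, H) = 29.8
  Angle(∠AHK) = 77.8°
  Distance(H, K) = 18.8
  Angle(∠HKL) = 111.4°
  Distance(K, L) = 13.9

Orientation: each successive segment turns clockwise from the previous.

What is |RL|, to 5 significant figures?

33.390

P is at the origin; PR runs at -128.0° with length 29.1, so R = (-17.916, -22.931). PR ⟂ RS, so RS runs at 142.00°; with |RS| = 17.7, S = (-31.864, -12.034). RS ⟂ SZ, so SZ runs at 52.000°; with |SZ| = 28.2, Z = (-14.502, 10.188). ∠SZA = 40.5° gives ZA at -87.500° from the x-axis; with |ZA| = 20.1, A = (-13.625, -9.8929). ∠ZAH = 96.0° gives AH at -171.50° from the x-axis; with |AH| = 29.8, H = (-43.098, -14.298). ∠AHK = 77.8° gives HK at 86.300° from the x-axis; with |HK| = 18.8, K = (-41.885, 4.4632). ∠HKL = 111.4° gives KL at 17.700° from the x-axis; with |KL| = 13.9, L = (-28.643, 8.6893). Then |RL| = |L − R| = 33.390.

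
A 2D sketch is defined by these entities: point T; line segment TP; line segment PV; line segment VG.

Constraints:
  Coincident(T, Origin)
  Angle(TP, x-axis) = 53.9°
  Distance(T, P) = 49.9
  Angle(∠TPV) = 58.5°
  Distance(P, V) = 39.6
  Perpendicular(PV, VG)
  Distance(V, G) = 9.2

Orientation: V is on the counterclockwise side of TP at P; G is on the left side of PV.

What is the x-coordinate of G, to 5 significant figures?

-10.809

T is at the origin; TP runs at 53.9° with length 49.9, so P = 49.9·(cos 53.9°, sin 53.9°) = (29.401, 40.319). ∠TPV = 58.5°, so PV runs at 53.9° + (180° − 58.5°) = 175.40° from the x-axis; with |PV| = 39.6, V = P + 39.6·(cos 175.40°, sin 175.40°) = (-10.072, 43.495). PV ⟂ VG; with |VG| = 9.2 on the left of PV, G = V + 9.2·(-0.080199, -0.99678) = (-10.809, 34.324). So G.x = -10.809.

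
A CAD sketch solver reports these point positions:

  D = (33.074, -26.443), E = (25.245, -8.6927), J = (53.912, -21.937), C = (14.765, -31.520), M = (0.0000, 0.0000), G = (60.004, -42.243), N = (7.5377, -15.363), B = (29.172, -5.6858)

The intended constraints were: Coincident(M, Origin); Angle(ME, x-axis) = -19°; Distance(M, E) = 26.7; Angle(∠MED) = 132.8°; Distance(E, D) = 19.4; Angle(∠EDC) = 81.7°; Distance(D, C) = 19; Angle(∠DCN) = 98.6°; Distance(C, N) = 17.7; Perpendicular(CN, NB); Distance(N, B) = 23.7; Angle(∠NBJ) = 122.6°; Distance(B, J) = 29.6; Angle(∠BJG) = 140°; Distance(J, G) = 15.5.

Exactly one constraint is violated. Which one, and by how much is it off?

Distance(J, G) = 15.5 — off by 5.70.

M = (0.00, 0.00) ✓; ME at -19.00° ✓; |ME| = 26.70 ✓; ∠MED = 132.8° ✓; |ED| = 19.40 ✓; ∠EDC = 81.70° ✓; |DC| = 19.00 ✓; ∠DCN = 98.60° ✓; |CN| = 17.70 ✓; ∠(CN, NB) = 90.00° ✓; |NB| = 23.70 ✓; ∠NBJ = 122.6° ✓; |BJ| = 29.60 ✓; ∠BJG = 140.0° ✓; |JG| = 21.20 ✗.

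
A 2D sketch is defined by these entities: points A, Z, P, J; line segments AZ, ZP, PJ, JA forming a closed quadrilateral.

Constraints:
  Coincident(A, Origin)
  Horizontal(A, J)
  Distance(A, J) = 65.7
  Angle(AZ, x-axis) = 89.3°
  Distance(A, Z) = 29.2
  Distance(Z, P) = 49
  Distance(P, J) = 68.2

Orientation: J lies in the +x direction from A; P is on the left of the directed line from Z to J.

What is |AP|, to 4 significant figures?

72.01

Checks: |ZP| = 49.00 ✓; |PJ| = 68.20 ✓.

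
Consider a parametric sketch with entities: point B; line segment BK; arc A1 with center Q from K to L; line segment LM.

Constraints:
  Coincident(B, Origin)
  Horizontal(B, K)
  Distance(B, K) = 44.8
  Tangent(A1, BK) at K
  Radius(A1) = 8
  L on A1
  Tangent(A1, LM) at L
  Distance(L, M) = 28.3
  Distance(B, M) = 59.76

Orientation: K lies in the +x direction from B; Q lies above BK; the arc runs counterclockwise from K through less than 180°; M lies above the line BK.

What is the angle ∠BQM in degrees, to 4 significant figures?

103.7°

Checks: |QL| = 8.000 ✓; ∠(QL, LM) = 90.00° ✓; |LM| = 28.30 ✓; |BM| = 59.76 ✓.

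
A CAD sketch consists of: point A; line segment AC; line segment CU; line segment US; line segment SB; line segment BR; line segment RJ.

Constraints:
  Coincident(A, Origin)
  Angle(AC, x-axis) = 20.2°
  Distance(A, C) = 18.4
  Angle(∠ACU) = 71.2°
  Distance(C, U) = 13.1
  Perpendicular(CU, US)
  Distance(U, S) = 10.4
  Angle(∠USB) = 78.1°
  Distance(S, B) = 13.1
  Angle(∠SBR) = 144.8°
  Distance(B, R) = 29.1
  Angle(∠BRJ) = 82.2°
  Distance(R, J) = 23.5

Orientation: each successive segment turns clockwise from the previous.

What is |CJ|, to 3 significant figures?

27.1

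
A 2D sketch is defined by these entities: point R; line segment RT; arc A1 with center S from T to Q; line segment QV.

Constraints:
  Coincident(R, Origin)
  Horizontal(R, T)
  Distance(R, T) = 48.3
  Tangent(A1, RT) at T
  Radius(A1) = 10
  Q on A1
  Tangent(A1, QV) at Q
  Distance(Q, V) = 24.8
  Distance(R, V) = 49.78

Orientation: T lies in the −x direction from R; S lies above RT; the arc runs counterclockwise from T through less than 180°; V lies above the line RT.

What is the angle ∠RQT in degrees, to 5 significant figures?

123.69°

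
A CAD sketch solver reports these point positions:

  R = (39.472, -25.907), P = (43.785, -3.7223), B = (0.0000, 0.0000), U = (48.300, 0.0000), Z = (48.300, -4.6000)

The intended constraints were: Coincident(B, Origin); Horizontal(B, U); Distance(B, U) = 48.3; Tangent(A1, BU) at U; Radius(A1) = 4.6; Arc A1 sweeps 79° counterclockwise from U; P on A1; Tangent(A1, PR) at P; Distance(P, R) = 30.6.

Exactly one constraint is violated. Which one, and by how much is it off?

Distance(P, R) = 30.6 — off by 8.00.

B = (0.00, 0.00) ✓; B.y = 0.00, U.y = 0.00 ✓; |BU| = 48.30 ✓; ∠(ZU, UB) = 90.00° ✓; |ZU| = 4.600 ✓; bearing(Z→P) − bearing(Z→U) = 79.00° ✓; |ZP| = 4.600 ✓; ∠(ZP, PR) = 90.00° ✓; |PR| = 22.60 ✗.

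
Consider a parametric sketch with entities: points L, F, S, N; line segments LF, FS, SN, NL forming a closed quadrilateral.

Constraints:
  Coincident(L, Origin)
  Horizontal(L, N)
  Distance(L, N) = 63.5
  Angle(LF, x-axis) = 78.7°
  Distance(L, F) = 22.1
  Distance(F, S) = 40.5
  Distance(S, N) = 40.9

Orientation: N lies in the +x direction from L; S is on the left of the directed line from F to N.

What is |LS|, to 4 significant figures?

55.16

L is at the origin; L and N share the same y with |LN| = 63.5 and N in +x, so N = (63.5, 0). LF runs at 78.7° with |LF| = 22.1, so F = (4.330, 21.67). S is determined by |FS| = 40.5 and |SN| = 40.9 together: it lies at the intersection of circle(F, 40.5) and circle(N, 40.9). With |FN| = 63.01, the foot of the radical line on FN is 31.25 from F and the perpendicular offset is √(40.5² − 31.25²) = 25.76. Taking the left-of-FN solution: S = (42.53, 35.12).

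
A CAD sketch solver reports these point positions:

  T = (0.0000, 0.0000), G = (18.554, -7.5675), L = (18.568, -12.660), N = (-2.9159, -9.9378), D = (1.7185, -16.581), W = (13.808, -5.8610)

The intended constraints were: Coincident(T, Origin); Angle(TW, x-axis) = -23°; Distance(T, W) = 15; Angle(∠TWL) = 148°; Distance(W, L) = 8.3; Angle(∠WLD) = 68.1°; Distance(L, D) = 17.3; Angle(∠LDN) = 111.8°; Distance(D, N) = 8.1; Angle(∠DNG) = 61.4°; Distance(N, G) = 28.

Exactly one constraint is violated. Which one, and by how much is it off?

Distance(N, G) = 28 — off by 6.40.

T = (0.00, 0.00) ✓; TW at -23.00° ✓; |TW| = 15.00 ✓; ∠TWL = 148.0° ✓; |WL| = 8.300 ✓; ∠WLD = 68.10° ✓; |LD| = 17.30 ✓; ∠LDN = 111.8° ✓; |DN| = 8.100 ✓; ∠DNG = 61.40° ✓; |NG| = 21.60 ✗.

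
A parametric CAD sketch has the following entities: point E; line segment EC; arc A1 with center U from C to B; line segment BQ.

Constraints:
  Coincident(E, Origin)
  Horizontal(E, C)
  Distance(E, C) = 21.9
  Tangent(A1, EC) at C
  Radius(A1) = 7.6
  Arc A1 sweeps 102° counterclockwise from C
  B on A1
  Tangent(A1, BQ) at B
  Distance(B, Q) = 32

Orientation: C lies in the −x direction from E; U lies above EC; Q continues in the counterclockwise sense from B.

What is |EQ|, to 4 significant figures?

45.66

On A1, C sits at bearing -90° from U; a 102° counterclockwise sweep puts B at bearing 12°, so B = U + 7.6·(cos 12°, sin 12°) = (-14.47, 9.180). Tangency of A1 to BQ means the radius UB is perpendicular to BQ, so BQ runs along (−sin 12°, cos 12°); with |BQ| = 32.0, Q = (-21.12, 40.48). Then |EQ| = |Q − E| = 45.66.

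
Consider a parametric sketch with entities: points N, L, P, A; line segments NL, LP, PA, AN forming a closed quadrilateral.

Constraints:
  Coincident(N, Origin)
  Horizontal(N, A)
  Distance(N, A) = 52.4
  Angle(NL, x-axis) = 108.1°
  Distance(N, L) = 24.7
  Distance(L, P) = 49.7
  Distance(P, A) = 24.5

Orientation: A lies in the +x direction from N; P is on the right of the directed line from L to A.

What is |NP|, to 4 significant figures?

31.13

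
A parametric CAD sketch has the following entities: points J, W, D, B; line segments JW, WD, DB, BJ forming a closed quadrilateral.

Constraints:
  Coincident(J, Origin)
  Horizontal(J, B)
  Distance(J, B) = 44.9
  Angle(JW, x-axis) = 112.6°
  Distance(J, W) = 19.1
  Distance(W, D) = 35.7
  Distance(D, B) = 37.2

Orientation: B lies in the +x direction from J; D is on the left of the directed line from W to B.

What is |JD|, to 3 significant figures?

40.7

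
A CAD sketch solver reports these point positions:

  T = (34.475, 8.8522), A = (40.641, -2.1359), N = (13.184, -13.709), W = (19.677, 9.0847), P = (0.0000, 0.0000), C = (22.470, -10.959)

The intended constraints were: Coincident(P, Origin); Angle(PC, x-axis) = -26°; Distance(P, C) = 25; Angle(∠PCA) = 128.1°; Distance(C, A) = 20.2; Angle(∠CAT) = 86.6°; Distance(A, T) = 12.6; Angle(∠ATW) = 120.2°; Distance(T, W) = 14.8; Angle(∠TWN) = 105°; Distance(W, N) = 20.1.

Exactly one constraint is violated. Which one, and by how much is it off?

Distance(W, N) = 20.1 — off by 3.60.

P = (0.00, 0.00) ✓; PC at -26.00° ✓; |PC| = 25.00 ✓; ∠PCA = 128.1° ✓; |CA| = 20.20 ✓; ∠CAT = 86.60° ✓; |AT| = 12.60 ✓; ∠ATW = 120.2° ✓; |TW| = 14.80 ✓; ∠TWN = 105.0° ✓; |WN| = 23.70 ✗.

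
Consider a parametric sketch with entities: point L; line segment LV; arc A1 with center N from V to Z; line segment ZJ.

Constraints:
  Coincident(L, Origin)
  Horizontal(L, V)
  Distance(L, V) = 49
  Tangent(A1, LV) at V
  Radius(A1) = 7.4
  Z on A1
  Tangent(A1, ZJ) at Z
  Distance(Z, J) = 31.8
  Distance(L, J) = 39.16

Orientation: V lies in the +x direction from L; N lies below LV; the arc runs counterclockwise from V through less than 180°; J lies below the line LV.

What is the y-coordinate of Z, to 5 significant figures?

-3.3266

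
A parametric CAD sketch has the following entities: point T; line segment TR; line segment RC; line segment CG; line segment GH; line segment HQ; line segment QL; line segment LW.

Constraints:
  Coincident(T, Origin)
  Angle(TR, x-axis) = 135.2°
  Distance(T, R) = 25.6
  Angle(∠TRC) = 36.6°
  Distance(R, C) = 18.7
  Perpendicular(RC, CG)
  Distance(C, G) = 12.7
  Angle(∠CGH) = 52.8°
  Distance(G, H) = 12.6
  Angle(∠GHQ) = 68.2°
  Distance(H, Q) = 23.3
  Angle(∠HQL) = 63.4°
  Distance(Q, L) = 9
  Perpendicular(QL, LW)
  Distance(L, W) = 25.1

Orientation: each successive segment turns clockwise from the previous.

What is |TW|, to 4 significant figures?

19.78

T is at the origin; TR runs at 135.2° with length 25.6, so R = (-18.17, 18.04). ∠TRC = 36.6° gives RC at -8.200° from the x-axis; with |RC| = 18.7, C = (0.3438, 15.37). RC is perpendicular to CG, so CG runs at -98.20°; with |CG| = 12.7, G = (-1.468, 2.801). ∠CGH = 52.8° gives GH at 134.6° from the x-axis; with |GH| = 12.6, H = (-10.31, 11.77). ∠GHQ = 68.2° gives HQ at 22.80° from the x-axis; with |HQ| = 23.3, Q = (11.16, 20.80). ∠HQL = 63.4° gives QL at -93.80° from the x-axis; with |QL| = 9.0, L = (10.57, 11.82). QL is perpendicular to LW, so LW runs at 176.2°; with |LW| = 25.1, W = (-14.48, 13.49). Then |TW| = |W − T| = 19.78.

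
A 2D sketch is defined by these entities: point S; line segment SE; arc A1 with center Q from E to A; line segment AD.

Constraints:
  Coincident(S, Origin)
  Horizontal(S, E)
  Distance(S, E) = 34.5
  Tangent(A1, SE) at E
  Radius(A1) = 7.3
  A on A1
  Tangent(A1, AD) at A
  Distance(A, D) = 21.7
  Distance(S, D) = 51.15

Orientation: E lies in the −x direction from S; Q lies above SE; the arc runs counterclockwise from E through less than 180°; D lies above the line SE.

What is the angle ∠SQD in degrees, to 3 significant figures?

122°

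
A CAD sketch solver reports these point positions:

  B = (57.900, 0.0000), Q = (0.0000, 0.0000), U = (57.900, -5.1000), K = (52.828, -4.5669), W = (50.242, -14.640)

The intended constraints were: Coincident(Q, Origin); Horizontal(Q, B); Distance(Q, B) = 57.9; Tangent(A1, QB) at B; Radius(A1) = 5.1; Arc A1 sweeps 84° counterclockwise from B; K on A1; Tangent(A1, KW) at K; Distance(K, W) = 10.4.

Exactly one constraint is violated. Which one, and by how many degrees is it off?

Tangent(A1, KW) at K — off by 8.40°.

Q = (0.00, 0.00) ✓; Q.y = 0.00, B.y = 0.00 ✓; |QB| = 57.90 ✓; ∠(UB, BQ) = 90.00° ✓; |UB| = 5.100 ✓; bearing(U→K) − bearing(U→B) = 84.00° ✓; |UK| = 5.100 ✓; ∠(UK, KW) = 98.40° ✗; |KW| = 10.40 ✓.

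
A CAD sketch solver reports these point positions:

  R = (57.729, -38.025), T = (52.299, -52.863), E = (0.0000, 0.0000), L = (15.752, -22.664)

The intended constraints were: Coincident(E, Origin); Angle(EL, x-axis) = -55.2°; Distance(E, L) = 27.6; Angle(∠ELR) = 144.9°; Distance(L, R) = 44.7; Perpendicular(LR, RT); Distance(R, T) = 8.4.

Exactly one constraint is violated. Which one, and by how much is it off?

Distance(R, T) = 8.4 — off by 7.40.

E = (0.00, 0.00) ✓; EL at -55.20° ✓; |EL| = 27.60 ✓; ∠ELR = 144.9° ✓; |LR| = 44.70 ✓; ∠(LR, RT) = 90.00° ✓; |RT| = 15.80 ✗.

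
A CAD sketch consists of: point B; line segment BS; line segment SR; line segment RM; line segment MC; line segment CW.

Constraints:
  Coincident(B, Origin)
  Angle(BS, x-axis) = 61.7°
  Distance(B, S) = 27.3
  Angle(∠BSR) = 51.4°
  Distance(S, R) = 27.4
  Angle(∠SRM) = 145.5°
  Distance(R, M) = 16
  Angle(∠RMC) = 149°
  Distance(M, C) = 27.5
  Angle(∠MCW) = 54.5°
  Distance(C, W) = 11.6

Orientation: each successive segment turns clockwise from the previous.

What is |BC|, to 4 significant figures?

37.21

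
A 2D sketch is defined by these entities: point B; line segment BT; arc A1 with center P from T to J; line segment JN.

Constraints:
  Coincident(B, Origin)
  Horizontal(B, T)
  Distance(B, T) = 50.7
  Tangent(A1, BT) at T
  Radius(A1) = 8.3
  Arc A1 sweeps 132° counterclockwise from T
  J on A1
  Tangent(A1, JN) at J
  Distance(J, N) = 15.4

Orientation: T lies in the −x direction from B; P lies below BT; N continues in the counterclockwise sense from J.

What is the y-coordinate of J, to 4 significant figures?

-13.85

B is at the origin; BT is horizontal with |BT| = 50.7 and T on the −x side, so T = (-50.70, 0.000). Tangency of A1 to BT means the radius PT is perpendicular to BT, so P = T + (0, -8.3) = (-50.70, -8.300). On A1, T sits at bearing 90° from P; a 132° counterclockwise sweep puts J at bearing 222°, so J = P + 8.3·(cos 222°, sin 222°) = (-56.87, -13.85). So J.y = -13.85.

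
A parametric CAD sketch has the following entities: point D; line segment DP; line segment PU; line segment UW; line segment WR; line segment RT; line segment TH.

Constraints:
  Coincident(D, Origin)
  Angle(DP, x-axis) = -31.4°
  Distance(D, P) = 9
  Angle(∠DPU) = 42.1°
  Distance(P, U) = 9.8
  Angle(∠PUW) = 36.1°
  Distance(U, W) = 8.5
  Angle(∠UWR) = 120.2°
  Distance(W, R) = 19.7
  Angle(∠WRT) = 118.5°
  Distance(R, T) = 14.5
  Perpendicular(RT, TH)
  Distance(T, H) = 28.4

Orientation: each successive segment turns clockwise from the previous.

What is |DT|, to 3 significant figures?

32.8

∠UWR = 120.2° gives WR at -13.0° from the x-axis; with |WR| = 19.7, R = (23.1, -4.74). ∠WRT = 118.5° gives RT at -74.5° from the x-axis; with |RT| = 14.5, T = (26.9, -18.7). Then |DT| = |T − D| = 32.8.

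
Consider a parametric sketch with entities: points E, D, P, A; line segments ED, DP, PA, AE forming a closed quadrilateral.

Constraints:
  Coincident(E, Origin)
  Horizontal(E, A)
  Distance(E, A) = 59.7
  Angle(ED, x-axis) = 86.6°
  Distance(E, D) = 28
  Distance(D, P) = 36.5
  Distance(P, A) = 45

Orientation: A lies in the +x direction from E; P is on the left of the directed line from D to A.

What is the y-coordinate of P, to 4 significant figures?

38.60

Checks: |DP| = 36.50 ✓; |PA| = 45.00 ✓.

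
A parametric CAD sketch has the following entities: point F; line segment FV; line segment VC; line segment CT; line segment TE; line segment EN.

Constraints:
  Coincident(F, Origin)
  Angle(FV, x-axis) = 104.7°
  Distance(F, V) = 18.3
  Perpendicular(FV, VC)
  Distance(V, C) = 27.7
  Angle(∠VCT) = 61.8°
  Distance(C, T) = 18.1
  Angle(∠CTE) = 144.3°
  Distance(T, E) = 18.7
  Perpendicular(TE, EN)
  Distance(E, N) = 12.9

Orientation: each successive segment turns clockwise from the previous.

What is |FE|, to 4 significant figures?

6.332

∠VCT = 61.8° gives CT at -103.5° from the x-axis; with |CT| = 18.1, T = (17.92, 7.130). ∠CTE = 144.3° gives TE at -139.2° from the x-axis; with |TE| = 18.7, E = (3.768, -5.089). Then |FE| = |E − F| = 6.332.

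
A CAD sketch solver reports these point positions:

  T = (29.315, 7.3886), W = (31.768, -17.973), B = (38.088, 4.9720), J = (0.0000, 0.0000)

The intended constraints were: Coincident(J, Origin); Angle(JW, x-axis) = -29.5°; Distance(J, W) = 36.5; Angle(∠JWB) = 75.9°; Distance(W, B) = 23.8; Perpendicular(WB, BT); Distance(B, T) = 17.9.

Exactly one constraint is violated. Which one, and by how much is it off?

Distance(B, T) = 17.9 — off by 8.80.

J = (0.00, 0.00) ✓; JW at -29.50° ✓; |JW| = 36.50 ✓; ∠JWB = 75.90° ✓; |WB| = 23.80 ✓; ∠(WB, BT) = 90.00° ✓; |BT| = 9.100 ✗.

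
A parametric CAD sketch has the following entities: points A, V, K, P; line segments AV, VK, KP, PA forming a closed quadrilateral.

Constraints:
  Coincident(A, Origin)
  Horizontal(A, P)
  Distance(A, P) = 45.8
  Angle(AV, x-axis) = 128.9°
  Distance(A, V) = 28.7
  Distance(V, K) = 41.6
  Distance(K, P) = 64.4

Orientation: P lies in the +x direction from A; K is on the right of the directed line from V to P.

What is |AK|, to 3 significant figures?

24.8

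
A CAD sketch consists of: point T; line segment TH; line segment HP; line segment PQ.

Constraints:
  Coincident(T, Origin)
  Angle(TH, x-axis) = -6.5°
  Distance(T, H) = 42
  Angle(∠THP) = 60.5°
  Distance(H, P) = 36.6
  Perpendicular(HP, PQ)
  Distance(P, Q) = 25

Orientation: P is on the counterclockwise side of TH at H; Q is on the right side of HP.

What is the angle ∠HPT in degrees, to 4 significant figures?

66.47°

T is at the origin; TH runs at -6.5° with length 42.0, so H = 42.0·(cos -6.5°, sin -6.5°) = (41.73, -4.755). ∠THP = 60.5°, so HP runs at -6.5° + (180° − 60.5°) = 113.0° from the x-axis; with |HP| = 36.6, P = H + 36.6·(cos 113.0°, sin 113.0°) = (27.43, 28.94). Then cos ∠HPT = PH·PT / (|PH||PT|), giving 66.47°.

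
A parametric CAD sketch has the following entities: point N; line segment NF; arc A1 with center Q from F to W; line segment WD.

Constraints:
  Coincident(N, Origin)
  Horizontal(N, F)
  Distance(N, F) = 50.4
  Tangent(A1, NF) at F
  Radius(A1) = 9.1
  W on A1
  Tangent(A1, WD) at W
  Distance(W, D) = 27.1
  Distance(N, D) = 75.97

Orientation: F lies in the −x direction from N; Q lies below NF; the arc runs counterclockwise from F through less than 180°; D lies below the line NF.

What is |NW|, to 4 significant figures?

58.96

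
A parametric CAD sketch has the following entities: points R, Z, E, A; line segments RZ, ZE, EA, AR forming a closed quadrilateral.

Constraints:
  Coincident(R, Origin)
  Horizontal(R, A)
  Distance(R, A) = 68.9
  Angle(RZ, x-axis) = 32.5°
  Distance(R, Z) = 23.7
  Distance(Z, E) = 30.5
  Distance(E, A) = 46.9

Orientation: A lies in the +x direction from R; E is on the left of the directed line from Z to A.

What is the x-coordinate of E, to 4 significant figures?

39.28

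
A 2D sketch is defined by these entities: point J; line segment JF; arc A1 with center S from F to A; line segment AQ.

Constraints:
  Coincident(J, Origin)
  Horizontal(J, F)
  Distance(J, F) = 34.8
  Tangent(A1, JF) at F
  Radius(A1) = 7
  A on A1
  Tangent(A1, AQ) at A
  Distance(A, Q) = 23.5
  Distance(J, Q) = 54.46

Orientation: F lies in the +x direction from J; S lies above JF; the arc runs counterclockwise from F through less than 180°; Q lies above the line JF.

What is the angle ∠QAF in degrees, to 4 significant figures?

140.7°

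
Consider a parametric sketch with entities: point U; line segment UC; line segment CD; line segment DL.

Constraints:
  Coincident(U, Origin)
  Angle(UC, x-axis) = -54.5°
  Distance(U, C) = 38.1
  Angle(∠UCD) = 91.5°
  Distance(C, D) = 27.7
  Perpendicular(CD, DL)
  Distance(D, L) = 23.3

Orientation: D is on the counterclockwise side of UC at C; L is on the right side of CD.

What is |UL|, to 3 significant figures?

67.8

∠UCD = 91.5°, so CD runs at -54.5° + (180° − 91.5°) = 34.0° from the x-axis; with |CD| = 27.7, D = C + 27.7·(cos 34.0°, sin 34.0°) = (45.1, -15.5). CD ⟂ DL; with |DL| = 23.3 on the right of CD, L = D + 23.3·(0.559, -0.829) = (58.1, -34.8). Then |UL| = |L − U| = 67.8.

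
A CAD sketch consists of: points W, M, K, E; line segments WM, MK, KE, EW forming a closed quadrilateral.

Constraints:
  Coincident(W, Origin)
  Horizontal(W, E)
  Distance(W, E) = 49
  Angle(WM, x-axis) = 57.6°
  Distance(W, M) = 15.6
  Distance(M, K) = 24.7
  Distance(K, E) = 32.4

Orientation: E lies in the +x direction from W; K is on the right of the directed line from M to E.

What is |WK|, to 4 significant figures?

20.41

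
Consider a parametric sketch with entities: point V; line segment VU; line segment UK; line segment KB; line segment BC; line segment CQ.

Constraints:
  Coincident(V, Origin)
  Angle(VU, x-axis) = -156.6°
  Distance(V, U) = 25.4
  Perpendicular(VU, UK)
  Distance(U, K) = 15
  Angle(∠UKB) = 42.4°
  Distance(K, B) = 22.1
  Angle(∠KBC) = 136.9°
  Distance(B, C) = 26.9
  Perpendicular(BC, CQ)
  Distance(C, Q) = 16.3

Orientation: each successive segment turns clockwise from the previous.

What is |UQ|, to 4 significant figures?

28.07

V is at the origin; VU runs at -156.6° with length 25.4, so U = (-23.31, -10.09). VU is perpendicular to UK, so UK runs at 113.4°; with |UK| = 15.0, K = (-29.27, 3.679). ∠UKB = 42.4° gives KB at -24.20° from the x-axis; with |KB| = 22.1, B = (-9.110, -5.381). ∠KBC = 136.9° gives BC at -67.30° from the x-axis; with |BC| = 26.9, C = (1.271, -30.20). BC is perpendicular to CQ, so CQ runs at -157.3°; with |CQ| = 16.3, Q = (-13.77, -36.49). Then |UQ| = |Q − U| = 28.07.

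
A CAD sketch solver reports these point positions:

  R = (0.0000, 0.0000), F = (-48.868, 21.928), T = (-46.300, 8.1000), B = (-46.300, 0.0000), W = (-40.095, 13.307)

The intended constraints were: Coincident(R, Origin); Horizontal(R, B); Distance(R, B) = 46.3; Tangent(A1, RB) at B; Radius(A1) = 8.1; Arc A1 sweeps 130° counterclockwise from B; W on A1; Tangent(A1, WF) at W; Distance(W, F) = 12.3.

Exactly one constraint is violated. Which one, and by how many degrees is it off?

Tangent(A1, WF) at W — off by 5.50°.

R = (0.00, 0.00) ✓; R.y = 0.00, B.y = 0.00 ✓; |RB| = 46.30 ✓; ∠(TB, BR) = 90.00° ✓; |TB| = 8.100 ✓; bearing(T→W) − bearing(T→B) = 130.0° ✓; |TW| = 8.100 ✓; ∠(TW, WF) = 84.50° ✗; |WF| = 12.30 ✓.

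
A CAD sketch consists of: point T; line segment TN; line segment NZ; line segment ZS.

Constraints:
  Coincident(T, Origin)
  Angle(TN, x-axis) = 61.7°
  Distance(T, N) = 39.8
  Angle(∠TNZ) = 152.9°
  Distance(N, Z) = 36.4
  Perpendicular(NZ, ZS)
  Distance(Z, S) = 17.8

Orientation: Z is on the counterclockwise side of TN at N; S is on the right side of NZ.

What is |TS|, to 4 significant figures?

80.32

T is at the origin; TN runs at 61.7° with length 39.8, so N = 39.8·(cos 61.7°, sin 61.7°) = (18.87, 35.04). ∠TNZ = 152.9°, so NZ runs at 61.7° + (180° − 152.9°) = 88.80° from the x-axis; with |NZ| = 36.4, Z = N + 36.4·(cos 88.80°, sin 88.80°) = (19.63, 71.44). The perpendicularity gives ZS at right angles to NZ; with |ZS| = 17.8 on the right of NZ, S = Z + 17.8·(0.9998, -0.02094) = (37.43, 71.06). Then |TS| = |S − T| = 80.32.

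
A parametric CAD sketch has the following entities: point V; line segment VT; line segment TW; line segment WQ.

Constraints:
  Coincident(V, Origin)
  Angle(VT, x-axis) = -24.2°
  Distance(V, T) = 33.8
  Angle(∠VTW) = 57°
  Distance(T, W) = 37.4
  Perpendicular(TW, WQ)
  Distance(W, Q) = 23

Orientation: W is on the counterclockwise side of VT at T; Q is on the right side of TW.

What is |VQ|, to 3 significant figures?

54.7

∠VTW = 57.0°, so TW runs at -24.2° + (180° − 57.0°) = 98.8° from the x-axis; with |TW| = 37.4, W = T + 37.4·(cos 98.8°, sin 98.8°) = (25.1, 23.1). TW is perpendicular to WQ; with |WQ| = 23.0 on the right of TW, Q = W + 23.0·(0.988, 0.153) = (47.8, 26.6). Then |VQ| = |Q − V| = 54.7.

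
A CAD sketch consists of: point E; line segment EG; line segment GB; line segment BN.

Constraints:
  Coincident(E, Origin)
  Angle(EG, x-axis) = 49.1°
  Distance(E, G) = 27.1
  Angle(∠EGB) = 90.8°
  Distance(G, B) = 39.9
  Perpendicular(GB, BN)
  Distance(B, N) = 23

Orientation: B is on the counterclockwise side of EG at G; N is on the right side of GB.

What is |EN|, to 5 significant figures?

64.281

∠EGB = 90.8°, so GB runs at 49.1° + (180° − 90.8°) = 138.30° from the x-axis; with |GB| = 39.9, B = G + 39.9·(cos 138.30°, sin 138.30°) = (-12.047, 47.026). GB is perpendicular to BN; with |BN| = 23.0 on the right of GB, N = B + 23.0·(0.66523, 0.74664) = (3.2529, 64.199). Then |EN| = |N − E| = 64.281.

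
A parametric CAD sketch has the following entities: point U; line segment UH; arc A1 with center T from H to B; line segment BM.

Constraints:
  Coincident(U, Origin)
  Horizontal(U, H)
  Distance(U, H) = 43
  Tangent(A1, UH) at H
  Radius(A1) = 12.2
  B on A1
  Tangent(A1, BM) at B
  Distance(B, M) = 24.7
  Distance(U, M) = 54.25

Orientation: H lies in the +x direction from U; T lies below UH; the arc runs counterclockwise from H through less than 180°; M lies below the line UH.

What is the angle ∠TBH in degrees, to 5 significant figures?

37.608°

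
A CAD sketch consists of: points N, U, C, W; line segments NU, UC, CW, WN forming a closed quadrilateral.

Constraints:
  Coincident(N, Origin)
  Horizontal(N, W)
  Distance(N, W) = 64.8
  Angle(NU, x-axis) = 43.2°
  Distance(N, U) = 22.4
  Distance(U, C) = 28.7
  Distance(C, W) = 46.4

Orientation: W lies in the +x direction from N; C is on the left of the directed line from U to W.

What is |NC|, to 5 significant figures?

51.073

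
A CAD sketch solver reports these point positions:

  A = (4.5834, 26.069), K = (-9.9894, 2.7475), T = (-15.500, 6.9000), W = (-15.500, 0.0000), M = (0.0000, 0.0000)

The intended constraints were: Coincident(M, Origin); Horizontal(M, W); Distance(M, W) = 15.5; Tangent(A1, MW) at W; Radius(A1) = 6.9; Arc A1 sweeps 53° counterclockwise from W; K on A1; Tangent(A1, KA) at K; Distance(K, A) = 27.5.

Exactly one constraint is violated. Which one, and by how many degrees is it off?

Tangent(A1, KA) at K — off by 5.00°.

M = (0.00, 0.00) ✓; M.y = 0.00, W.y = 0.00 ✓; |MW| = 15.50 ✓; ∠(TW, WM) = 90.00° ✓; |TW| = 6.900 ✓; bearing(T→K) − bearing(T→W) = 53.00° ✓; |TK| = 6.900 ✓; ∠(TK, KA) = 85.00° ✗; |KA| = 27.50 ✓.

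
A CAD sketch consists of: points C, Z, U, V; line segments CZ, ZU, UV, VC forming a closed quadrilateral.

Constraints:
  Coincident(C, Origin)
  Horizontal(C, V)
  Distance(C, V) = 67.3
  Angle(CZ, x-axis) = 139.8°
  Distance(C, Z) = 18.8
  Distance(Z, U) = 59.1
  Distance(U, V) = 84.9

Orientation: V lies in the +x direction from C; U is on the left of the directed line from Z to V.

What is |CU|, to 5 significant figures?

65.989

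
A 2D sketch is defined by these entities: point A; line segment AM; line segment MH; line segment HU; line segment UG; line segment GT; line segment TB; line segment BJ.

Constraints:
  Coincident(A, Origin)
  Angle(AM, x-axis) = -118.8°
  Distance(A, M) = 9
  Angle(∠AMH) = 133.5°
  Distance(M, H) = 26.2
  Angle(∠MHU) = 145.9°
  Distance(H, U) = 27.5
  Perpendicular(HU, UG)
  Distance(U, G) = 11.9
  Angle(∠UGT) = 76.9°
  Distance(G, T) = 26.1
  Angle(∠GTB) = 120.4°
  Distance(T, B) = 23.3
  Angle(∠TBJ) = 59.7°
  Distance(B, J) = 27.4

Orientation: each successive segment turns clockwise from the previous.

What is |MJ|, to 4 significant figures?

50.10

∠GTB = 120.4° gives TB at -92.10° from the x-axis; with |TB| = 23.3, B = (-30.51, -31.48). ∠TBJ = 59.7° gives BJ at 147.6° from the x-axis; with |BJ| = 27.4, J = (-53.64, -16.80). Then |MJ| = |J − M| = 50.10.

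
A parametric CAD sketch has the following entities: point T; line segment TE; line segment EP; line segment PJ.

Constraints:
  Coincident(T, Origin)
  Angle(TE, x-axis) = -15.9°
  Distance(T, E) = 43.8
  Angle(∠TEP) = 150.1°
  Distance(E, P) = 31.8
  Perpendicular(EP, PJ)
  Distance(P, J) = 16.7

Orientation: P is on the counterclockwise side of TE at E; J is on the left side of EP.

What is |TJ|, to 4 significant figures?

69.96

∠TEP = 150.1°, so EP runs at -15.9° + (180° − 150.1°) = 14.00° from the x-axis; with |EP| = 31.8, P = E + 31.8·(cos 14.00°, sin 14.00°) = (72.98, -4.306). The perpendicularity gives PJ at right angles to EP; with |PJ| = 16.7 on the left of EP, J = P + 16.7·(-0.2419, 0.9703) = (68.94, 11.90). Then |TJ| = |J − T| = 69.96.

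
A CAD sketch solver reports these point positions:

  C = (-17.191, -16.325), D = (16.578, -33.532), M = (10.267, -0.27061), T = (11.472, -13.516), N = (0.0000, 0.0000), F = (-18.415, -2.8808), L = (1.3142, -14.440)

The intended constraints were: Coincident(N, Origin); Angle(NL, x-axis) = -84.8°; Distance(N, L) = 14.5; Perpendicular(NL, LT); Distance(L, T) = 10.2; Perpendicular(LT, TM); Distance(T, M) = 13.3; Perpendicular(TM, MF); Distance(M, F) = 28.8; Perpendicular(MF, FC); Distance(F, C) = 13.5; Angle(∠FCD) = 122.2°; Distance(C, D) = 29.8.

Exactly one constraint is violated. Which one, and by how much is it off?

Distance(C, D) = 29.8 — off by 8.10.

N = (0.00, 0.00) ✓; NL at -84.80° ✓; |NL| = 14.50 ✓; ∠(NL, LT) = 90.00° ✓; |LT| = 10.20 ✓; ∠(LT, TM) = 90.00° ✓; |TM| = 13.30 ✓; ∠(TM, MF) = 90.00° ✓; |MF| = 28.80 ✓; ∠(MF, FC) = 90.00° ✓; |FC| = 13.50 ✓; ∠FCD = 122.2° ✓; |CD| = 37.90 ✗.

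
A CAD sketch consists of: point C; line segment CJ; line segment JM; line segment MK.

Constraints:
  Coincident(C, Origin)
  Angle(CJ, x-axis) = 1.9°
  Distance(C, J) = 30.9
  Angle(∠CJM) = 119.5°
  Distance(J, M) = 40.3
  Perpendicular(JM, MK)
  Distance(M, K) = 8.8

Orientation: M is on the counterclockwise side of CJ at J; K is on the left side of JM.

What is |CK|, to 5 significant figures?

58.390

C is at the origin; CJ runs at 1.9° with length 30.9, so J = 30.9·(cos 1.9°, sin 1.9°) = (30.883, 1.0245). ∠CJM = 119.5°, so JM runs at 1.9° + (180° − 119.5°) = 62.400° from the x-axis; with |JM| = 40.3, M = J + 40.3·(cos 62.400°, sin 62.400°) = (49.554, 36.738). JM ⟂ MK; with |MK| = 8.8 on the left of JM, K = M + 8.8·(-0.88620, 0.46330) = (41.755, 40.816). Then |CK| = |K − C| = 58.390.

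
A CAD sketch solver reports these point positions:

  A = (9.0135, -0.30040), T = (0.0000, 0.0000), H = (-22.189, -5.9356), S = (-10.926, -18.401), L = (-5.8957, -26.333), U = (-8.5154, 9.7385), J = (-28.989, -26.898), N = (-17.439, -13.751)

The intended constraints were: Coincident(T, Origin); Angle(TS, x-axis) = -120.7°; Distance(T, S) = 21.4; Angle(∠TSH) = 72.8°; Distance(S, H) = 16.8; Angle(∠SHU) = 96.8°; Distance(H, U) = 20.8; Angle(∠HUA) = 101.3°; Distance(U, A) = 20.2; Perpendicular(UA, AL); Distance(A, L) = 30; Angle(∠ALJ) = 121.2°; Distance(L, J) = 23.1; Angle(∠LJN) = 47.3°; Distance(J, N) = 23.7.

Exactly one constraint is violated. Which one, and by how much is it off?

Distance(J, N) = 23.7 — off by 6.20.

T = (0.00, 0.00) ✓; TS at -120.7° ✓; |TS| = 21.40 ✓; ∠TSH = 72.80° ✓; |SH| = 16.80 ✓; ∠SHU = 96.80° ✓; |HU| = 20.80 ✓; ∠HUA = 101.3° ✓; |UA| = 20.20 ✓; ∠(UA, AL) = 90.00° ✓; |AL| = 30.00 ✓; ∠ALJ = 121.2° ✓; |LJ| = 23.10 ✓; ∠LJN = 47.30° ✓; |JN| = 17.50 ✗.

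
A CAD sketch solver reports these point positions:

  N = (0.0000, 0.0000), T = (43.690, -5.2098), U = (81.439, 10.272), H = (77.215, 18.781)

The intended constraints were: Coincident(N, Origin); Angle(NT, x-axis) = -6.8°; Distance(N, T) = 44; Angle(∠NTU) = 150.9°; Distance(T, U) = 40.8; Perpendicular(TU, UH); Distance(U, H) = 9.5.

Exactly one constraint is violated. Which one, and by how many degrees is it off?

Perpendicular(TU, UH) — off by 4.10°.

N = (0.00, 0.00) ✓; NT at -6.800° ✓; |NT| = 44.00 ✓; ∠NTU = 150.9° ✓; |TU| = 40.80 ✓; ∠(TU, UH) = 94.10° ✗; |UH| = 9.500 ✓.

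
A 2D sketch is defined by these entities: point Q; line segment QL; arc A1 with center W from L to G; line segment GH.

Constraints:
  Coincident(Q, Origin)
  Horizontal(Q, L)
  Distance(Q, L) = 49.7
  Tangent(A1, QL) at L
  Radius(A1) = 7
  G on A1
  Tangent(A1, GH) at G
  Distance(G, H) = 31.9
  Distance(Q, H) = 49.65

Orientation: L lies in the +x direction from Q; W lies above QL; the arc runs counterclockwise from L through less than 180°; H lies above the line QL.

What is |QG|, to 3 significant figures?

56.2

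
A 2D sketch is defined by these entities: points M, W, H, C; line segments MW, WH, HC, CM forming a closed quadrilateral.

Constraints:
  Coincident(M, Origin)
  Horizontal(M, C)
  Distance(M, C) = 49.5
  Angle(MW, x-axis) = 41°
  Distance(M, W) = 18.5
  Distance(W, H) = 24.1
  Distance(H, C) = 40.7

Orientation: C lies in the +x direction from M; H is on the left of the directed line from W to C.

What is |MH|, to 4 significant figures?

42.00

Checks: M.y = 0.00, C.y = 0.00 ✓; |WH| = 24.10 ✓; |HC| = 40.70 ✓.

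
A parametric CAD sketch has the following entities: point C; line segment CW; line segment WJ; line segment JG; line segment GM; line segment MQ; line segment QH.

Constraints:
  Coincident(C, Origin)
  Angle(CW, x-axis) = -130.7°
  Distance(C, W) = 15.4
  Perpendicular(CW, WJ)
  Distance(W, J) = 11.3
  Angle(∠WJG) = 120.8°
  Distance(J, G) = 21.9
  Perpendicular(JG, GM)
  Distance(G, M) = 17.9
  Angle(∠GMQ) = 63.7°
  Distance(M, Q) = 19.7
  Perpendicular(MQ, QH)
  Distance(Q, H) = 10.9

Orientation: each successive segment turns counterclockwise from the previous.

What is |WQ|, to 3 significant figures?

10.0

C is at the origin; CW runs at -130.7° with length 15.4, so W = (-10.0, -11.7). CW ⟂ WJ, so WJ runs at -40.7°; with |WJ| = 11.3, J = (-1.48, -19.0). ∠WJG = 120.8° gives JG at 18.5° from the x-axis; with |JG| = 21.9, G = (19.3, -12.1). The perpendicularity gives GM at right angles to JG, so GM runs at 108°; with |GM| = 17.9, M = (13.6, 4.88). ∠GMQ = 63.7° gives MQ at -135° from the x-axis; with |MQ| = 19.7, Q = (-0.365, -9.00). Then |WQ| = |Q − W| = 10.0.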